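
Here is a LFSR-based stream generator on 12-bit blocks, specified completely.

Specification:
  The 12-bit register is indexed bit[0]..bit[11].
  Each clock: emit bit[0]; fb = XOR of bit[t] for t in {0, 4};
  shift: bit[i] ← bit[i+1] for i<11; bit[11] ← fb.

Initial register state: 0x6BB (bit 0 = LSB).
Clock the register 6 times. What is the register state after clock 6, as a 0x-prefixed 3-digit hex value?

0x41A

reg_0 = 0x6BB
clock 1: out=1, reg = 0x35D
clock 2: out=1, reg = 0x1AE
clock 3: out=0, reg = 0x0D7
clock 4: out=1, reg = 0x06B
clock 5: out=1, reg = 0x835
clock 6: out=1, reg = 0x41A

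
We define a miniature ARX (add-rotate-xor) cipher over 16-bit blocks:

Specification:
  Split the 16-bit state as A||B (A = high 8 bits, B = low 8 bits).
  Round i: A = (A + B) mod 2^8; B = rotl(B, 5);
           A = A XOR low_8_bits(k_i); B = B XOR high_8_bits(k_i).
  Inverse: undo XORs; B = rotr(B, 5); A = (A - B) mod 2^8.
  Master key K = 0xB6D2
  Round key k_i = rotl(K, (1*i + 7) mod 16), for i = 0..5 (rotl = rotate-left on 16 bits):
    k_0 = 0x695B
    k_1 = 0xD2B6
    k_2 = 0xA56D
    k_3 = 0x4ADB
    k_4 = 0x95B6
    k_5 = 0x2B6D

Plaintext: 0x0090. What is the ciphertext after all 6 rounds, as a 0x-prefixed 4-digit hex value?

s_0 = plaintext = 0x0090
s_1 = Round(s_0, k_0) = 0xCB7B
s_2 = Round(s_1, k_1) = 0xF0BD
s_3 = Round(s_2, k_2) = 0xC012
s_4 = Round(s_3, k_3) = 0x0908
s_5 = Round(s_4, k_4) = 0xA794
s_6 = Round(s_5, k_5) = 0x56B9

0x56B9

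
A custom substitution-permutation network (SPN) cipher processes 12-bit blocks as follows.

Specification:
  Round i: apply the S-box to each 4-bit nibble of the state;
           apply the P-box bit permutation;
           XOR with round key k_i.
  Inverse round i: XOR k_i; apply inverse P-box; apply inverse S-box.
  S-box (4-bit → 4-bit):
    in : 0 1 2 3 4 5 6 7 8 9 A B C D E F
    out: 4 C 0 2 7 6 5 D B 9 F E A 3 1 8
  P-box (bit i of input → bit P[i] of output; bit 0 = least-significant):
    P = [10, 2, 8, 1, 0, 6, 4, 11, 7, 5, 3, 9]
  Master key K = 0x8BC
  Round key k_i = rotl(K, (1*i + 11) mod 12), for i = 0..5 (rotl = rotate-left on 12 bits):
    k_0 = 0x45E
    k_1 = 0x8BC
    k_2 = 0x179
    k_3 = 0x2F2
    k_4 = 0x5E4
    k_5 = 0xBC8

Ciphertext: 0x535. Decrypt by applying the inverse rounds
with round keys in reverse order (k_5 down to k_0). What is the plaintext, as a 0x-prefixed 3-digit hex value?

s_0 = ciphertext = 0x535
s_1 = InvRound(s_0, k_5) = 0xAAD
s_2 = InvRound(s_1, k_4) = 0x186
s_3 = InvRound(s_2, k_3) = 0xC55
s_4 = InvRound(s_3, k_2) = 0x5F4
s_5 = InvRound(s_4, k_1) = 0x0C6
s_6 = InvRound(s_5, k_0) = 0x60E

0x60E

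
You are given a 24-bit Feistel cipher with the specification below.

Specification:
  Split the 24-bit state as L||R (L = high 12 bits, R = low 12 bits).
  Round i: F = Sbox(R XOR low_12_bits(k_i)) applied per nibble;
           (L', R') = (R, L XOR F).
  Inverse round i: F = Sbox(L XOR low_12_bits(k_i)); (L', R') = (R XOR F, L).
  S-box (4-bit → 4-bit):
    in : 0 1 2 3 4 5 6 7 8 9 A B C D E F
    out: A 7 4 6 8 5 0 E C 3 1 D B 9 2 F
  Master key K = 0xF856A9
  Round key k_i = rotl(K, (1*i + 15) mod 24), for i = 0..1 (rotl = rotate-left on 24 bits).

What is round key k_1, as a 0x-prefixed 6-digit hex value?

K = 0xF856A9
k_0 = rotl(K, (1*0+15) mod 24) = rotl(K, 15) = 0x54FC2B
k_1 = rotl(K, (1*1+15) mod 24) = rotl(K, 16) = 0xA9F856

0xA9F856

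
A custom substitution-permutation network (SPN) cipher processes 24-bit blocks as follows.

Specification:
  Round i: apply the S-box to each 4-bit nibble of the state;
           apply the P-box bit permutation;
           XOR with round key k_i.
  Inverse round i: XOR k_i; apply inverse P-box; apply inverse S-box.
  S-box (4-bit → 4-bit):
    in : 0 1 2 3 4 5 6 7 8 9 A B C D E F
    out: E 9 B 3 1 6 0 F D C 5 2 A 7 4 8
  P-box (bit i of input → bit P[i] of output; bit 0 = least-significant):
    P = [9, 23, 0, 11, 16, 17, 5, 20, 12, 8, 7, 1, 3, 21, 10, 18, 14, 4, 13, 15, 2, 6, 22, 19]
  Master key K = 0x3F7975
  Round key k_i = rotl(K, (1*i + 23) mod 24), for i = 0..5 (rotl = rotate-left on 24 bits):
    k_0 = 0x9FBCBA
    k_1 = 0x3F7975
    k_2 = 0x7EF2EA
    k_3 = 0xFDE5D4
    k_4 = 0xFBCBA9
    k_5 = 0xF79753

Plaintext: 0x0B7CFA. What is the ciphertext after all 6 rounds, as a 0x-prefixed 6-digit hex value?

s_0 = plaintext = 0x0B7CFA
s_1 = Round(s_0, k_0) = 0xE3BBE1
s_2 = Round(s_1, k_1) = 0x5F3245
s_3 = Round(s_2, k_2) = 0x9F63A1
s_4 = Round(s_3, k_3) = 0xB47EF4
s_5 = Round(s_4, k_4) = 0xCF8D61
s_6 = Round(s_5, k_5) = 0xFB089B

0xFB089B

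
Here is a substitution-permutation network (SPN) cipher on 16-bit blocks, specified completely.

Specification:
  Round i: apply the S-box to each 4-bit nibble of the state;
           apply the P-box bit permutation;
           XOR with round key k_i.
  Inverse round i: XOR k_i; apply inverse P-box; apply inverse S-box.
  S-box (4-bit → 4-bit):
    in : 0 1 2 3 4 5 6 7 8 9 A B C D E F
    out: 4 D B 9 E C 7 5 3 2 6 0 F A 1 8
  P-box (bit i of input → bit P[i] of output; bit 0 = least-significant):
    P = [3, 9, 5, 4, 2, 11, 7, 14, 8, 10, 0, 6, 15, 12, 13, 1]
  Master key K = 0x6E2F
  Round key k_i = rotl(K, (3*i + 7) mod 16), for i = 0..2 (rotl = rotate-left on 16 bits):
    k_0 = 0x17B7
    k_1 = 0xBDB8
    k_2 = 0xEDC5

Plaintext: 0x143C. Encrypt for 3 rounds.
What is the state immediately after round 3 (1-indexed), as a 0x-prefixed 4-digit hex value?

s_0 = plaintext = 0x143C
s_1 = Round(s_0, k_0) = 0xF1C8
s_2 = Round(s_1, k_1) = 0xF677
s_3 = Round(s_2, k_2) = 0xE86A

0xE86A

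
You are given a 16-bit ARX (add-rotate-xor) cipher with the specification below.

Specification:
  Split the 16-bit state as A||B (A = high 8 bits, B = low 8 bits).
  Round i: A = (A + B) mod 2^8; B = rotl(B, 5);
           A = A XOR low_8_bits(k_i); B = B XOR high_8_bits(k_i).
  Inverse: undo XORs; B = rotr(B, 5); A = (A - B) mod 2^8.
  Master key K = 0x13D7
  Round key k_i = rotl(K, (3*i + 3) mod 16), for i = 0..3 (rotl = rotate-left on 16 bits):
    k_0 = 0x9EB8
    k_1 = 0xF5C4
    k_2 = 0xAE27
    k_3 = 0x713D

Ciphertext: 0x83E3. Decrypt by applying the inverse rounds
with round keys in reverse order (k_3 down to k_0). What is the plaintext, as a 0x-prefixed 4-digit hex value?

0x72FD

s_0 = ciphertext = 0x83E3
s_1 = InvRound(s_0, k_3) = 0x2A94
s_2 = InvRound(s_1, k_2) = 0x3CD1
s_3 = InvRound(s_2, k_1) = 0xD721
s_4 = InvRound(s_3, k_0) = 0x72FD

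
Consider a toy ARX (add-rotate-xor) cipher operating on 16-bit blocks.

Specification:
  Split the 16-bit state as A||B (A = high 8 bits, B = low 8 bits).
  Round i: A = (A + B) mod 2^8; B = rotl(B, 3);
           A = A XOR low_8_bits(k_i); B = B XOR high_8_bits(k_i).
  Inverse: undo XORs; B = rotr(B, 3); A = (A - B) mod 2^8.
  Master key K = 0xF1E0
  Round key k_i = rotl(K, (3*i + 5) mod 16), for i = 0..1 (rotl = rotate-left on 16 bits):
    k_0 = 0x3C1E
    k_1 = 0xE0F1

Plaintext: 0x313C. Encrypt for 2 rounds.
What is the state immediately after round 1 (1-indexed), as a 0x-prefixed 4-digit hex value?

s_0 = plaintext = 0x313C
s_1 = Round(s_0, k_0) = 0x73DD
s_2 = Round(s_1, k_1) = 0xA10E

0x73DD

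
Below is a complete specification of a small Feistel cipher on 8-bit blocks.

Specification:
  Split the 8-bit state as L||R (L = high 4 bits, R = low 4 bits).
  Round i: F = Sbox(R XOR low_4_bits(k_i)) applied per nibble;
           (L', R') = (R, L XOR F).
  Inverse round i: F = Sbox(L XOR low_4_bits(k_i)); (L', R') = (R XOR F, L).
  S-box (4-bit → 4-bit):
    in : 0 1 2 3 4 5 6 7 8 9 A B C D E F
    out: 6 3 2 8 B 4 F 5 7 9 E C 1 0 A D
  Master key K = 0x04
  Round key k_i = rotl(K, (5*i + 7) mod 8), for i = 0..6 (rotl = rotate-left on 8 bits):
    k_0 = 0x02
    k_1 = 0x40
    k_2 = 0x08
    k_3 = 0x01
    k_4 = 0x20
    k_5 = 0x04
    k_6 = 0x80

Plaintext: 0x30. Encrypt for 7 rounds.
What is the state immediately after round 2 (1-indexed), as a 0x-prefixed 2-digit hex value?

s_0 = plaintext = 0x30
s_1 = Round(s_0, k_0) = 0x01
s_2 = Round(s_1, k_1) = 0x13
s_3 = Round(s_2, k_2) = 0x3D
s_4 = Round(s_3, k_3) = 0xD2
s_5 = Round(s_4, k_4) = 0x2F
s_6 = Round(s_5, k_5) = 0xFE
s_7 = Round(s_6, k_6) = 0xE5

0x13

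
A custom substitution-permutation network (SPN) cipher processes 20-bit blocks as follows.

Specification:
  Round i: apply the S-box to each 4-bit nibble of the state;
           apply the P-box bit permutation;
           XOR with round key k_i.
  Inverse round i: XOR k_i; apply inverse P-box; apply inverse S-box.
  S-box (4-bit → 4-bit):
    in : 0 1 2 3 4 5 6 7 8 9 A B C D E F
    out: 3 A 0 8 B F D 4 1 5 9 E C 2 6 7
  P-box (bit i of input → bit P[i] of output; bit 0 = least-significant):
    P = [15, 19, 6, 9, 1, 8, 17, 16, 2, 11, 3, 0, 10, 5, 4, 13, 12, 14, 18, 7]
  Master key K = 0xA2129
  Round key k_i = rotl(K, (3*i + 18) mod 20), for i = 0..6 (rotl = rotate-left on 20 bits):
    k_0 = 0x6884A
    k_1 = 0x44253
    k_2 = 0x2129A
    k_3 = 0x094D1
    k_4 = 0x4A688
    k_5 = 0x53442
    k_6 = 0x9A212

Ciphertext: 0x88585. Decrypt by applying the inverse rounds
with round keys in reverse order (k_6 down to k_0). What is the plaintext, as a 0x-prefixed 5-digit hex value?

s_0 = ciphertext = 0x88585
s_1 = InvRound(s_0, k_6) = 0x36A43
s_2 = InvRound(s_1, k_5) = 0xF8173
s_3 = InvRound(s_2, k_4) = 0x35C5B
s_4 = InvRound(s_3, k_3) = 0x12E68
s_5 = InvRound(s_4, k_2) = 0xA5D67
s_6 = InvRound(s_5, k_1) = 0x9F0E1
s_7 = InvRound(s_6, k_0) = 0x51B6D

0x51B6D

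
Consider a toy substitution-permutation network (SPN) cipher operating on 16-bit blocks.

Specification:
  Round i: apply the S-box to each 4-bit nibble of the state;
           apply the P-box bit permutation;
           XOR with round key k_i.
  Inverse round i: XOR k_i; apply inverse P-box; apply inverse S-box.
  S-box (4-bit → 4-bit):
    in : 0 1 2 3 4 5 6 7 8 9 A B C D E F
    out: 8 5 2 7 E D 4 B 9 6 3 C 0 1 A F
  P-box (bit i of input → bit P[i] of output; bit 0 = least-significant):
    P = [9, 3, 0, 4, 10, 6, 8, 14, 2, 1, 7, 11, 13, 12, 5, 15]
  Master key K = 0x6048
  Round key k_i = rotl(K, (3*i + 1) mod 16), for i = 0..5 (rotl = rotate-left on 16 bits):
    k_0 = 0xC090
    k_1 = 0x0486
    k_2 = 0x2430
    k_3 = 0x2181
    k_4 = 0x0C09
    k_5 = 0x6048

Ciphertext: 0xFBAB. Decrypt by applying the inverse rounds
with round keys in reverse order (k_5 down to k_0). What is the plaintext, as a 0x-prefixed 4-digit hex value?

s_0 = ciphertext = 0xFBAB
s_1 = InvRound(s_0, k_5) = 0x4491
s_2 = InvRound(s_1, k_4) = 0xCB0E
s_3 = InvRound(s_2, k_3) = 0x8F03
s_4 = InvRound(s_3, k_2) = 0x5E65
s_5 = InvRound(s_4, k_1) = 0x94E1
s_6 = InvRound(s_5, k_0) = 0x9C7B

0x9C7B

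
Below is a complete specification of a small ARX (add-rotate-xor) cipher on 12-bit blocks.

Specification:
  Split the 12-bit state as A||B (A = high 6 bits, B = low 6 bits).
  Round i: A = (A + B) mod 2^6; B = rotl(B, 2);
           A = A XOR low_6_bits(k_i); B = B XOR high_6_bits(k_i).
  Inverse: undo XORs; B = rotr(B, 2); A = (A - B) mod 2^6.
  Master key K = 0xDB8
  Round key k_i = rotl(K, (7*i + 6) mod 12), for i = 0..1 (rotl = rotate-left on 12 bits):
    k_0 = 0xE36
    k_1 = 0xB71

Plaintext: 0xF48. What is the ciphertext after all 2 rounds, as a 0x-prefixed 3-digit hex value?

0xE8C

s_0 = plaintext = 0xF48
s_1 = Round(s_0, k_0) = 0xCD8
s_2 = Round(s_1, k_1) = 0xE8C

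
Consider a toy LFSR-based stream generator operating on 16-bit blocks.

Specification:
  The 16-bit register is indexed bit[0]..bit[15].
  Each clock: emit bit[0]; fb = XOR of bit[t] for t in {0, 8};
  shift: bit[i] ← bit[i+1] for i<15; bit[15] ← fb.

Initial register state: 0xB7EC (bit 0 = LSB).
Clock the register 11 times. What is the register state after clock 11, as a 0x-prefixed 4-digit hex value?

reg_0 = 0xB7EC
clock 1: out=0, reg = 0xDBF6
clock 2: out=0, reg = 0xEDFB
clock 3: out=1, reg = 0x76FD
clock 4: out=1, reg = 0xBB7E
clock 5: out=0, reg = 0xDDBF
clock 6: out=1, reg = 0x6EDF
clock 7: out=1, reg = 0xB76F
clock 8: out=1, reg = 0x5BB7
clock 9: out=1, reg = 0x2DDB
clock 10: out=1, reg = 0x16ED
clock 11: out=1, reg = 0x8B76

0x8B76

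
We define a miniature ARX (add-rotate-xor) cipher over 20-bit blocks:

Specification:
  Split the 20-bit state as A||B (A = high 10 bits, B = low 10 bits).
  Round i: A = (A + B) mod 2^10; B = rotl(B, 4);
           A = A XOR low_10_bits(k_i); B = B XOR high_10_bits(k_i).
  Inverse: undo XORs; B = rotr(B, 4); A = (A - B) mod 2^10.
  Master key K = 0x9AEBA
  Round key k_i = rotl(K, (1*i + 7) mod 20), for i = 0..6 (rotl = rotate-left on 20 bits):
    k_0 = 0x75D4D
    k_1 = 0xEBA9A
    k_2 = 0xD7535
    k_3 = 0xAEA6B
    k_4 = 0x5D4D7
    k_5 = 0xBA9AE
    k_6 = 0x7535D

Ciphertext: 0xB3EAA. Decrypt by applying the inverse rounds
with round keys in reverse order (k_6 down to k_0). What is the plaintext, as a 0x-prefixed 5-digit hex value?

0x2AB3B

s_0 = ciphertext = 0xB3EAA
s_1 = InvRound(s_0, k_6) = 0x76FB7
s_2 = InvRound(s_1, k_5) = 0x48355
s_3 = InvRound(s_2, k_4) = 0x75422
s_4 = InvRound(s_3, k_3) = 0x65629
s_5 = InvRound(s_4, k_2) = 0xE2517
s_6 = InvRound(s_5, k_1) = 0xAA26B
s_7 = InvRound(s_6, k_0) = 0x2AB3B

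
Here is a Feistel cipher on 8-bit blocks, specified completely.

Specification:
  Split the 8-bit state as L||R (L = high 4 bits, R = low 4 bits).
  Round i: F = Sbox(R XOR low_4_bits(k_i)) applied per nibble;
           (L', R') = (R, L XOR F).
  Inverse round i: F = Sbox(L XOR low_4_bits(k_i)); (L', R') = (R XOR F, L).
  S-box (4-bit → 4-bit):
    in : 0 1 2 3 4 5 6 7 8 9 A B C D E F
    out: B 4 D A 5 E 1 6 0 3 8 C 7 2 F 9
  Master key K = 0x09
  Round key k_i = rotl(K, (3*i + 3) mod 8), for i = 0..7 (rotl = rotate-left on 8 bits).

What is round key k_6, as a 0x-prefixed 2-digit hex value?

0x21

K = 0x09
k_0 = rotl(K, (3*0+3) mod 8) = rotl(K, 3) = 0x48
k_1 = rotl(K, (3*1+3) mod 8) = rotl(K, 6) = 0x42
k_2 = rotl(K, (3*2+3) mod 8) = rotl(K, 1) = 0x12
k_3 = rotl(K, (3*3+3) mod 8) = rotl(K, 4) = 0x90
k_4 = rotl(K, (3*4+3) mod 8) = rotl(K, 7) = 0x84
k_5 = rotl(K, (3*5+3) mod 8) = rotl(K, 2) = 0x24
k_6 = rotl(K, (3*6+3) mod 8) = rotl(K, 5) = 0x21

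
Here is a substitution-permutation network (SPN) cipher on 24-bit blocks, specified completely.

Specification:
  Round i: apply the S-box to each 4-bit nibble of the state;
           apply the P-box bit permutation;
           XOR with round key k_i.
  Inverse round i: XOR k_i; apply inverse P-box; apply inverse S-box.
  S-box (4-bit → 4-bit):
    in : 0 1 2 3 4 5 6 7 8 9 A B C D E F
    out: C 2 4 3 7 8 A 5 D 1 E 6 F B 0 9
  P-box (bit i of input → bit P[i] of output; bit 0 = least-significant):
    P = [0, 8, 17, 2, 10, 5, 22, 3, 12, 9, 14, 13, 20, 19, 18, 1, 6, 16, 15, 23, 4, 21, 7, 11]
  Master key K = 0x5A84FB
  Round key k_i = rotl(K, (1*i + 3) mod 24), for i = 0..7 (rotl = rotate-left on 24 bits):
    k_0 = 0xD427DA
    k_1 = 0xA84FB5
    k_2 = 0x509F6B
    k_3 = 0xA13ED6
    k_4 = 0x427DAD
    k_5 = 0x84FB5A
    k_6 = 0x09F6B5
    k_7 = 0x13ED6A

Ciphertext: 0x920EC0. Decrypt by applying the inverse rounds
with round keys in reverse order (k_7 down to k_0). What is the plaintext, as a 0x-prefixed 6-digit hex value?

0x481583

s_0 = ciphertext = 0x920EC0
s_1 = InvRound(s_0, k_7) = 0x2A5A61
s_2 = InvRound(s_1, k_6) = 0xC4E590
s_3 = InvRound(s_2, k_5) = 0x09538E
s_4 = InvRound(s_3, k_4) = 0x516647
s_5 = InvRound(s_4, k_3) = 0xC59729
s_6 = InvRound(s_5, k_2) = 0x5D8EEE
s_7 = InvRound(s_6, k_1) = 0x3C8203
s_8 = InvRound(s_7, k_0) = 0x481583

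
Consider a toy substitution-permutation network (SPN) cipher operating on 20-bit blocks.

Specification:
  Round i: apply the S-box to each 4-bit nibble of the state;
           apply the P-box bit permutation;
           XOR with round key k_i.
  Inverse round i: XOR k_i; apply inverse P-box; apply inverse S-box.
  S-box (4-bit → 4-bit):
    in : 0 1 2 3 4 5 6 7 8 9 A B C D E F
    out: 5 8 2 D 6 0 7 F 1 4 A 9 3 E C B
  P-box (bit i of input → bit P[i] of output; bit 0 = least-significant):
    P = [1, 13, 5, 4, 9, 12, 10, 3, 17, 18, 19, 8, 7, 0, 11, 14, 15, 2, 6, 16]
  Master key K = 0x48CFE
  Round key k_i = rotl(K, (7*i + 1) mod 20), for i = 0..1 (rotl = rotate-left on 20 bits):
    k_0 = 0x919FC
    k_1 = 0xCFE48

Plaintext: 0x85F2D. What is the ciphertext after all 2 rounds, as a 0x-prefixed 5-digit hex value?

0xF0C4F

s_0 = plaintext = 0x85F2D
s_1 = Round(s_0, k_0) = 0xFA8CC
s_2 = Round(s_1, k_1) = 0xF0C4F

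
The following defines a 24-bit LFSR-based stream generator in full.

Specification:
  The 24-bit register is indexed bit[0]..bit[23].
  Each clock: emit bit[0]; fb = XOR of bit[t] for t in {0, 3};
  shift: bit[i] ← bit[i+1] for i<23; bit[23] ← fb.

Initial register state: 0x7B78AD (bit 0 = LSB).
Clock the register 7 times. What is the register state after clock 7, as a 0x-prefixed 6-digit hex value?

0x70F6F1

reg_0 = 0x7B78AD
clock 1: out=1, reg = 0x3DBC56
clock 2: out=0, reg = 0x1EDE2B
clock 3: out=1, reg = 0x0F6F15
clock 4: out=1, reg = 0x87B78A
clock 5: out=0, reg = 0xC3DBC5
clock 6: out=1, reg = 0xE1EDE2
clock 7: out=0, reg = 0x70F6F1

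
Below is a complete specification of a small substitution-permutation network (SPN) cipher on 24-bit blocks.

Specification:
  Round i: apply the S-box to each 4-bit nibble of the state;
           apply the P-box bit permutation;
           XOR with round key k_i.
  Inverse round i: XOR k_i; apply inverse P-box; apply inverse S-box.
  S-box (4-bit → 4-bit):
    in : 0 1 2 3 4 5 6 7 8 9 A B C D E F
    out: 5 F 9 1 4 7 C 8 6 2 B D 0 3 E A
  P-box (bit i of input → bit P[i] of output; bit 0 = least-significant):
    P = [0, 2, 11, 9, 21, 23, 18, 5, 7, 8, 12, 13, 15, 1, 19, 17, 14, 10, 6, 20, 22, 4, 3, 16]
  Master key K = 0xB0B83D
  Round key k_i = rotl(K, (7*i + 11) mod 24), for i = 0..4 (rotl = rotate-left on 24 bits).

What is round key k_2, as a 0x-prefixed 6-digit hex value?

0x61707B

K = 0xB0B83D
k_0 = rotl(K, (7*0+11) mod 24) = rotl(K, 11) = 0xC1ED85
k_1 = rotl(K, (7*1+11) mod 24) = rotl(K, 18) = 0xF6C2E0
k_2 = rotl(K, (7*2+11) mod 24) = rotl(K, 1) = 0x61707B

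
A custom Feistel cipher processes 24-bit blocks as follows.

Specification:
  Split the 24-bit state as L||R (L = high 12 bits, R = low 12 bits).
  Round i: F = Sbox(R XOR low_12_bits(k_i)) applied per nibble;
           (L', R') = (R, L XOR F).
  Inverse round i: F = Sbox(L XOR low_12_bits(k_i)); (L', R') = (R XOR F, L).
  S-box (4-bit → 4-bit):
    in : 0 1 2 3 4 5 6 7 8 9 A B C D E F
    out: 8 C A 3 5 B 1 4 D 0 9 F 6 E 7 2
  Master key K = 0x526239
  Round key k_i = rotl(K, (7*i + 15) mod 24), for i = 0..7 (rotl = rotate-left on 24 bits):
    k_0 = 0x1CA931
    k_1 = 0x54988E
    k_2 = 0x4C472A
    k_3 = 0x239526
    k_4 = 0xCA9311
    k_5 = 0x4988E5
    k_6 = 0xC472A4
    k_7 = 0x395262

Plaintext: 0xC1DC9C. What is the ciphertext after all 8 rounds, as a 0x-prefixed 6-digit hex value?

0x387782

s_0 = plaintext = 0xC1DC9C
s_1 = Round(s_0, k_0) = 0xC9C783
s_2 = Round(s_1, k_1) = 0x783E12
s_3 = Round(s_2, k_2) = 0xE127BE
s_4 = Round(s_3, k_3) = 0x7BE41F
s_5 = Round(s_4, k_4) = 0x41F339
s_6 = Round(s_5, k_5) = 0x339BF9
s_7 = Round(s_6, k_6) = 0xBF9387
s_8 = Round(s_7, k_7) = 0x387782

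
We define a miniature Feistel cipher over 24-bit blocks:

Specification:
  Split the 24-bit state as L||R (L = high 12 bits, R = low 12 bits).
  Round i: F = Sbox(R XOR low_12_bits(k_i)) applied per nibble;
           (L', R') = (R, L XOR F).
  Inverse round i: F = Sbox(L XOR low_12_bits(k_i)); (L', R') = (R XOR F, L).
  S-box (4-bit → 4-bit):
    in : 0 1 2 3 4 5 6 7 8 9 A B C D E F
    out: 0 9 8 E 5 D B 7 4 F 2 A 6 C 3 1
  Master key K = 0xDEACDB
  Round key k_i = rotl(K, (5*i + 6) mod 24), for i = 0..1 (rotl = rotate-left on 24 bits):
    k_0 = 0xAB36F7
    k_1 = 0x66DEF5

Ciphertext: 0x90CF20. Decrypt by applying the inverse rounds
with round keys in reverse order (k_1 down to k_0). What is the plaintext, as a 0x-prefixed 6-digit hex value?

s_0 = ciphertext = 0x90CF20
s_1 = InvRound(s_0, k_1) = 0x83F90C
s_2 = InvRound(s_1, k_0) = 0xA6883F

0xA6883F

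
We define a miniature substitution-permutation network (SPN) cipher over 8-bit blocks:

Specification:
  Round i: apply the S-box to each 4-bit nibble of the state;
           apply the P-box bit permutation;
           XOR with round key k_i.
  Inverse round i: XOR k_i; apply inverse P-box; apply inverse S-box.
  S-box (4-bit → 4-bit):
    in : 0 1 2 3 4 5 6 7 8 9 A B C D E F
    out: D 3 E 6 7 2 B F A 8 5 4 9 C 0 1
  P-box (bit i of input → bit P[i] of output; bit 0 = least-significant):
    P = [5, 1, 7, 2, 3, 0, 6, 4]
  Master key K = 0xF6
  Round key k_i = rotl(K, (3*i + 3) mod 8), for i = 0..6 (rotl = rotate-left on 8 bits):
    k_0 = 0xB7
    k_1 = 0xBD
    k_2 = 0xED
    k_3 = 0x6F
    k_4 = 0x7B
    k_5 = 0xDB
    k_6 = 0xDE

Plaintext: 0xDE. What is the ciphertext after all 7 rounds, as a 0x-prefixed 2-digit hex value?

0xC6

s_0 = plaintext = 0xDE
s_1 = Round(s_0, k_0) = 0xE7
s_2 = Round(s_1, k_1) = 0x1B
s_3 = Round(s_2, k_2) = 0x64
s_4 = Round(s_3, k_3) = 0xD4
s_5 = Round(s_4, k_4) = 0x89
s_6 = Round(s_5, k_5) = 0xCE
s_7 = Round(s_6, k_6) = 0xC6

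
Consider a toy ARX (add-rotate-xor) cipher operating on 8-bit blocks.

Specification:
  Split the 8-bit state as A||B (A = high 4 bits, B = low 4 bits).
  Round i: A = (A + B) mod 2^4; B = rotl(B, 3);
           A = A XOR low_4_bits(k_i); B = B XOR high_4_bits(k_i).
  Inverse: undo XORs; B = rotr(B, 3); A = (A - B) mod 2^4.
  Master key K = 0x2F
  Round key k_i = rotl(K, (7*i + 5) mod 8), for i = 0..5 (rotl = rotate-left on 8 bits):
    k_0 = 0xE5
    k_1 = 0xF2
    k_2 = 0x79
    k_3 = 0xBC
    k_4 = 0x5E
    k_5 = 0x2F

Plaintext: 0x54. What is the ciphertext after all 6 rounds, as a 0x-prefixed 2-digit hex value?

s_0 = plaintext = 0x54
s_1 = Round(s_0, k_0) = 0xCC
s_2 = Round(s_1, k_1) = 0xA9
s_3 = Round(s_2, k_2) = 0xAB
s_4 = Round(s_3, k_3) = 0x96
s_5 = Round(s_4, k_4) = 0x16
s_6 = Round(s_5, k_5) = 0x81

0x81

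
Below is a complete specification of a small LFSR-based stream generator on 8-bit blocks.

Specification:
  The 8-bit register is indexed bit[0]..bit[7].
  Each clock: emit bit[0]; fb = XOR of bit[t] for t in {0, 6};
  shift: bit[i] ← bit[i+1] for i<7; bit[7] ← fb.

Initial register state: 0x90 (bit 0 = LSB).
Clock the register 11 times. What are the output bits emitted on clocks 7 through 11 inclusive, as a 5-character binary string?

reg_0 = 0x90
clock 1: out=0, reg = 0x48
clock 2: out=0, reg = 0xA4
clock 3: out=0, reg = 0x52
clock 4: out=0, reg = 0xA9
clock 5: out=1, reg = 0xD4
clock 6: out=0, reg = 0xEA
clock 7: out=0, reg = 0xF5
clock 8: out=1, reg = 0x7A
clock 9: out=0, reg = 0xBD
clock 10: out=1, reg = 0xDE
clock 11: out=0, reg = 0xEF

01010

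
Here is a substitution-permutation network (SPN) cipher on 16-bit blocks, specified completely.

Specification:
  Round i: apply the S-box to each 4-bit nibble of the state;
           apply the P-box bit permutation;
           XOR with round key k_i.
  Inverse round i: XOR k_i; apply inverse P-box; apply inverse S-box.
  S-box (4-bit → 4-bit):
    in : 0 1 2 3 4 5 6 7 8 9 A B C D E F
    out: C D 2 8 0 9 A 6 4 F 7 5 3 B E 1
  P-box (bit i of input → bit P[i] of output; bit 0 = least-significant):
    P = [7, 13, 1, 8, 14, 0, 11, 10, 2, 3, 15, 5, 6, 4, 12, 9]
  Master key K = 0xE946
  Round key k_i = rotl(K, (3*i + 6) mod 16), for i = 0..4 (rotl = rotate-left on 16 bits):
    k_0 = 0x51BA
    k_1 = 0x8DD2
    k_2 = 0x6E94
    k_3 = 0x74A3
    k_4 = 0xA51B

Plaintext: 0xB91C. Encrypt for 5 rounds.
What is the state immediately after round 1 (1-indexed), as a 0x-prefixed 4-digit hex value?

0xAD56

s_0 = plaintext = 0xB91C
s_1 = Round(s_0, k_0) = 0xAD56
s_2 = Round(s_1, k_1) = 0xF8AE
s_3 = Round(s_2, k_2) = 0x87D7
s_4 = Round(s_3, k_3) = 0x80A8
s_5 = Round(s_4, k_4) = 0x7D38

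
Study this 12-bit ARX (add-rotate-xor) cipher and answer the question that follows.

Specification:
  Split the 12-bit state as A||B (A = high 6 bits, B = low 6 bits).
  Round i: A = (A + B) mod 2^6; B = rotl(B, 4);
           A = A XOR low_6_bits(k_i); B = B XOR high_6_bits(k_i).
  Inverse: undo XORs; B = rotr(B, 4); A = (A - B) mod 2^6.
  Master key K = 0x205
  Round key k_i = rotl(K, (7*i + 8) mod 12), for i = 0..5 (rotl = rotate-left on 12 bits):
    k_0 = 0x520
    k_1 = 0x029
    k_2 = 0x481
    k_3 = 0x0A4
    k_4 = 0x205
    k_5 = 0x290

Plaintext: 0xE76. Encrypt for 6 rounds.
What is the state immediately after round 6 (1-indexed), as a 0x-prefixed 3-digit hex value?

0x8B5

s_0 = plaintext = 0xE76
s_1 = Round(s_0, k_0) = 0x3F9
s_2 = Round(s_1, k_1) = 0x85E
s_3 = Round(s_2, k_2) = 0xFB5
s_4 = Round(s_3, k_3) = 0x5DF
s_5 = Round(s_4, k_4) = 0xCFF
s_6 = Round(s_5, k_5) = 0x8B5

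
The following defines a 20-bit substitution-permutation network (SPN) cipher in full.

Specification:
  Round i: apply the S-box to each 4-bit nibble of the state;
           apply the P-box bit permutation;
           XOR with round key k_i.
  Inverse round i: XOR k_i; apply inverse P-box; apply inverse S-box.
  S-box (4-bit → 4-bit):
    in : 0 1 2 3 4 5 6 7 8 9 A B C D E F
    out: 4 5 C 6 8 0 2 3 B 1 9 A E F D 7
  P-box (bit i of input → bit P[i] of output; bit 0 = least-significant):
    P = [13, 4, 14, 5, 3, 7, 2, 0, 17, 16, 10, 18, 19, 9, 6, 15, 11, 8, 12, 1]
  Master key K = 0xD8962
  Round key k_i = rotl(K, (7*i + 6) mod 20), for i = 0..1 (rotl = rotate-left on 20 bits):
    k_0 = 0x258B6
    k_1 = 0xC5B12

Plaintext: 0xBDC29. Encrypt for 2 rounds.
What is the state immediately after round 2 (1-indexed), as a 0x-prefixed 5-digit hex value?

s_0 = plaintext = 0xBDC29
s_1 = Round(s_0, k_0) = 0xFFFF1
s_2 = Round(s_1, k_1) = 0x724DE

0x724DE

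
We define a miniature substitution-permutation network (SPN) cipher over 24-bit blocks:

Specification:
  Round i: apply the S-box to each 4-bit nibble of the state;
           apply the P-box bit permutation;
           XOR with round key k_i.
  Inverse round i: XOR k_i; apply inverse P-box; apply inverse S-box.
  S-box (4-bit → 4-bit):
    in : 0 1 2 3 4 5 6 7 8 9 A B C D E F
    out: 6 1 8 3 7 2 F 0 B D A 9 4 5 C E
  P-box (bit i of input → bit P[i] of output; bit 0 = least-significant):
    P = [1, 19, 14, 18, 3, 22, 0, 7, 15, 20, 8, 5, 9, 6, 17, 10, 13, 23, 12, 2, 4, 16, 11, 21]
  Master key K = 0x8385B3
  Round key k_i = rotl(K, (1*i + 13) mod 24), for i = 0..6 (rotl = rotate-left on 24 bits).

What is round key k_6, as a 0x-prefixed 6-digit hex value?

K = 0x8385B3
k_0 = rotl(K, (1*0+13) mod 24) = rotl(K, 13) = 0xB67070
k_1 = rotl(K, (1*1+13) mod 24) = rotl(K, 14) = 0x6CE0E1
k_2 = rotl(K, (1*2+13) mod 24) = rotl(K, 15) = 0xD9C1C2
k_3 = rotl(K, (1*3+13) mod 24) = rotl(K, 16) = 0xB38385
k_4 = rotl(K, (1*4+13) mod 24) = rotl(K, 17) = 0x67070B
k_5 = rotl(K, (1*5+13) mod 24) = rotl(K, 18) = 0xCE0E16
k_6 = rotl(K, (1*6+13) mod 24) = rotl(K, 19) = 0x9C1C2D

0x9C1C2D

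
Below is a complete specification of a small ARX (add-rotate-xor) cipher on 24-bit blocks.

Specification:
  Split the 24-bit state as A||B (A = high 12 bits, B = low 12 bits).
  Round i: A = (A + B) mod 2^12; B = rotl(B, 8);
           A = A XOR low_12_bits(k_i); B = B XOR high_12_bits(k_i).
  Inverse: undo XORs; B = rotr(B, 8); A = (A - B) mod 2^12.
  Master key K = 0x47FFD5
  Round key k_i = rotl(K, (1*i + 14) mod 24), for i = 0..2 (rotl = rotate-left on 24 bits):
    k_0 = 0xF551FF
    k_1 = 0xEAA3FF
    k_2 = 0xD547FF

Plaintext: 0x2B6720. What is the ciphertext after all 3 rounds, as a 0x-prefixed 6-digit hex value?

0x9F85C1

s_0 = plaintext = 0x2B6720
s_1 = Round(s_0, k_0) = 0x829F27
s_2 = Round(s_1, k_1) = 0x4AF958
s_3 = Round(s_2, k_2) = 0x9F85C1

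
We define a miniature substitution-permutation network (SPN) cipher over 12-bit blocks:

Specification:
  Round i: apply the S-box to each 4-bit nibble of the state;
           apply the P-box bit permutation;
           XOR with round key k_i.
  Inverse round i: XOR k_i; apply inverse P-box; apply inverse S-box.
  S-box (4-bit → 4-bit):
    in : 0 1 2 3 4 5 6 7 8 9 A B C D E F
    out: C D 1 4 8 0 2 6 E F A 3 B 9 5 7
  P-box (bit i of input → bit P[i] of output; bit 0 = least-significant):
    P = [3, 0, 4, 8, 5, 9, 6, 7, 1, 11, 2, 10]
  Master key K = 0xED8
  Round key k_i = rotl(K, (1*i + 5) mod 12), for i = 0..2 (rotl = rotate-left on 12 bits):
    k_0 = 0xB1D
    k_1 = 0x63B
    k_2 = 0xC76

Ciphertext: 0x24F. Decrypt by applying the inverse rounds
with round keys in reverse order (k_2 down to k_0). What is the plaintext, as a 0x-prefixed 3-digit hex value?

0x571

s_0 = ciphertext = 0x24F
s_1 = InvRound(s_0, k_2) = 0xABF
s_2 = InvRound(s_1, k_1) = 0x845
s_3 = InvRound(s_2, k_0) = 0x571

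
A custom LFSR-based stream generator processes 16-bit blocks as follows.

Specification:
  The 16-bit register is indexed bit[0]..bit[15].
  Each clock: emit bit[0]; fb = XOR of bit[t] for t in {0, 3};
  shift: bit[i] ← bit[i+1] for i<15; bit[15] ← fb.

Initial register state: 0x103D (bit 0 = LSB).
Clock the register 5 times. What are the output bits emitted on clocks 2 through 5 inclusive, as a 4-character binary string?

reg_0 = 0x103D
clock 1: out=1, reg = 0x081E
clock 2: out=0, reg = 0x840F
clock 3: out=1, reg = 0x4207
clock 4: out=1, reg = 0xA103
clock 5: out=1, reg = 0xD081

0111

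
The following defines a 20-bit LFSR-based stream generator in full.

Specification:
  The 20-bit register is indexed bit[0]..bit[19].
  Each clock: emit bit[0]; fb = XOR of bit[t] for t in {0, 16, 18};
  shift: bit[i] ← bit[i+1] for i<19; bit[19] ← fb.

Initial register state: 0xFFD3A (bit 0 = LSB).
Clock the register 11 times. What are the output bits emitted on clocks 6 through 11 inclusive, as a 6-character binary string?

reg_0 = 0xFFD3A
clock 1: out=0, reg = 0x7FE9D
clock 2: out=1, reg = 0xBFF4E
clock 3: out=0, reg = 0xDFFA7
clock 4: out=1, reg = 0xEFFD3
clock 5: out=1, reg = 0x77FE9
clock 6: out=1, reg = 0xBBFF4
clock 7: out=0, reg = 0xDDFFA
clock 8: out=0, reg = 0x6EFFD
clock 9: out=1, reg = 0x377FE
clock 10: out=0, reg = 0x9BBFF
clock 11: out=1, reg = 0x4DDFF

100101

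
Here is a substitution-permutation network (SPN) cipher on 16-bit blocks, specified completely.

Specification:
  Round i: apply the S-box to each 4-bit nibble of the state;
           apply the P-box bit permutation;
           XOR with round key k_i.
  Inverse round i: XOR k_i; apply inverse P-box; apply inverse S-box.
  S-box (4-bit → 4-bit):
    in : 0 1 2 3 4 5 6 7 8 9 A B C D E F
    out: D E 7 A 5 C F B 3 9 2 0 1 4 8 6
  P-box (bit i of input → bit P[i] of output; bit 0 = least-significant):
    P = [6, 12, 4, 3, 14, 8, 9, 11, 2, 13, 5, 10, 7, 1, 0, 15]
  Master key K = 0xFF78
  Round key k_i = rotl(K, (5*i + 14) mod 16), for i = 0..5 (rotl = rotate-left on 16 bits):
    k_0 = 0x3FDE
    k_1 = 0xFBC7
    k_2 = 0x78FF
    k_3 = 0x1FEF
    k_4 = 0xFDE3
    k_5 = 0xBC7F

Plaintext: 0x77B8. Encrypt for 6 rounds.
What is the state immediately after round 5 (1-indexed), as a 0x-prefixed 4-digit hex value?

0x2D68

s_0 = plaintext = 0x77B8
s_1 = Round(s_0, k_0) = 0x8B18
s_2 = Round(s_1, k_1) = 0xE005
s_3 = Round(s_2, k_2) = 0xB6C3
s_4 = Round(s_3, k_3) = 0x6BC3
s_5 = Round(s_4, k_4) = 0x2D68
s_6 = Round(s_5, k_5) = 0xE79C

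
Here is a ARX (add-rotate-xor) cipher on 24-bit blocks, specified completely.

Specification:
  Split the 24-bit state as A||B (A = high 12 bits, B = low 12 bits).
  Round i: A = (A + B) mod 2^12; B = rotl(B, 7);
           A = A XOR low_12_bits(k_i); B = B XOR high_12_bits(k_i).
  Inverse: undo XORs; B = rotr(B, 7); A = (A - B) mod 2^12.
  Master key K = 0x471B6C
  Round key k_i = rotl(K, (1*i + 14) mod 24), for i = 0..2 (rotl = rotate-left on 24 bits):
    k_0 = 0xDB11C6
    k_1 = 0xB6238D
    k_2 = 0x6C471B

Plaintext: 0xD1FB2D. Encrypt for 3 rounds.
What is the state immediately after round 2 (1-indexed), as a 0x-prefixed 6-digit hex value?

0x77FF39

s_0 = plaintext = 0xD1FB2D
s_1 = Round(s_0, k_0) = 0x98AB68
s_2 = Round(s_1, k_1) = 0x77FF39
s_3 = Round(s_2, k_2) = 0x1A3A3D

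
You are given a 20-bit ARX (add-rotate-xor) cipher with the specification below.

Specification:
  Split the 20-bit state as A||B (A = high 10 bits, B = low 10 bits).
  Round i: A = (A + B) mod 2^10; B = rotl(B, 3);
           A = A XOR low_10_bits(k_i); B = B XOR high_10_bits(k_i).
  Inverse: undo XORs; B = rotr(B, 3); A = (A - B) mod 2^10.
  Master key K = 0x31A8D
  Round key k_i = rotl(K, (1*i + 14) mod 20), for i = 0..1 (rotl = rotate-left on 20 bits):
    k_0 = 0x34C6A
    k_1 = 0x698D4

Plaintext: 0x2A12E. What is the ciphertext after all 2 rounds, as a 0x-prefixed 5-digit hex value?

0xE24AD

s_0 = plaintext = 0x2A12E
s_1 = Round(s_0, k_0) = 0x6F1A1
s_2 = Round(s_1, k_1) = 0xE24AD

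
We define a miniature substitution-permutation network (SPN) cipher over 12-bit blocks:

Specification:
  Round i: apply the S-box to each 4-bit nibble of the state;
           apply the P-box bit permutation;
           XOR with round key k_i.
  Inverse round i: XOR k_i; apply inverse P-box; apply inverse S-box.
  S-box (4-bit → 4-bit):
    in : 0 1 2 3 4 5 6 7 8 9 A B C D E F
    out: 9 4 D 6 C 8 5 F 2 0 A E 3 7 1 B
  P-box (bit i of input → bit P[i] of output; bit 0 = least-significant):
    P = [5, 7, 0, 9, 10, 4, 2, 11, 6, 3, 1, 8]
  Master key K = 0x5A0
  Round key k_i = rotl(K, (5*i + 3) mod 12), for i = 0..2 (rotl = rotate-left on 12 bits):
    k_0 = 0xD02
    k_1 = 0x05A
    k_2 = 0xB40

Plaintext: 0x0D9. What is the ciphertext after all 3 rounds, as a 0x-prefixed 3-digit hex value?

s_0 = plaintext = 0x0D9
s_1 = Round(s_0, k_0) = 0x856
s_2 = Round(s_1, k_1) = 0x873
s_3 = Round(s_2, k_2) = 0x7DD

0x7DD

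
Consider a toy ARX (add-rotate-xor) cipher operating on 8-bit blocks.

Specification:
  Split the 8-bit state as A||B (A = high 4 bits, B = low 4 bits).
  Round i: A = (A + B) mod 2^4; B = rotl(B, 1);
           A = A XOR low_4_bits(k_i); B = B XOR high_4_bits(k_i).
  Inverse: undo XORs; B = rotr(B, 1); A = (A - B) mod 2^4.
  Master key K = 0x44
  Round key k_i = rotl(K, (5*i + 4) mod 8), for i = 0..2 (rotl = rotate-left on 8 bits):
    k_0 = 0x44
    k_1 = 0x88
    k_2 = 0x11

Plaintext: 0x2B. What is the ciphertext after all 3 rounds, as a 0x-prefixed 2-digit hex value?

0x3C

s_0 = plaintext = 0x2B
s_1 = Round(s_0, k_0) = 0x93
s_2 = Round(s_1, k_1) = 0x4E
s_3 = Round(s_2, k_2) = 0x3C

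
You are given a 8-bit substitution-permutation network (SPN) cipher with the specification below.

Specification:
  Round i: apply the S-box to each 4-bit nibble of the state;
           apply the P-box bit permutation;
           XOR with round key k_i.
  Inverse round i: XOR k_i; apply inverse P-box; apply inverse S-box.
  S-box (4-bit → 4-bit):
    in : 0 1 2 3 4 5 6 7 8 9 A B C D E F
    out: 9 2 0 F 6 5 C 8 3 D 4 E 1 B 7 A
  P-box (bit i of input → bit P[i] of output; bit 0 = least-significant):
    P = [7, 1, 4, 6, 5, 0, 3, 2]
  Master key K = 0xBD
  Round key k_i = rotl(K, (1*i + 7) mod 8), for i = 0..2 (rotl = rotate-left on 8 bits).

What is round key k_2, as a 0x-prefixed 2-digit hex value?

K = 0xBD
k_0 = rotl(K, (1*0+7) mod 8) = rotl(K, 7) = 0xDE
k_1 = rotl(K, (1*1+7) mod 8) = rotl(K, 0) = 0xBD
k_2 = rotl(K, (1*2+7) mod 8) = rotl(K, 1) = 0x7B

0x7B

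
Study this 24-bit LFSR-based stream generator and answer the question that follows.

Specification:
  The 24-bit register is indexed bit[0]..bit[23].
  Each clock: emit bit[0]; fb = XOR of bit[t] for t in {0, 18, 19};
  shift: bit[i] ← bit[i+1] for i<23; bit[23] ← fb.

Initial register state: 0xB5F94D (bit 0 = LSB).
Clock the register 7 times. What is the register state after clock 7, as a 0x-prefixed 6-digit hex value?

0x6D6BF2

reg_0 = 0xB5F94D
clock 1: out=1, reg = 0x5AFCA6
clock 2: out=0, reg = 0xAD7E53
clock 3: out=1, reg = 0xD6BF29
clock 4: out=1, reg = 0x6B5F94
clock 5: out=0, reg = 0xB5AFCA
clock 6: out=0, reg = 0xDAD7E5
clock 7: out=1, reg = 0x6D6BF2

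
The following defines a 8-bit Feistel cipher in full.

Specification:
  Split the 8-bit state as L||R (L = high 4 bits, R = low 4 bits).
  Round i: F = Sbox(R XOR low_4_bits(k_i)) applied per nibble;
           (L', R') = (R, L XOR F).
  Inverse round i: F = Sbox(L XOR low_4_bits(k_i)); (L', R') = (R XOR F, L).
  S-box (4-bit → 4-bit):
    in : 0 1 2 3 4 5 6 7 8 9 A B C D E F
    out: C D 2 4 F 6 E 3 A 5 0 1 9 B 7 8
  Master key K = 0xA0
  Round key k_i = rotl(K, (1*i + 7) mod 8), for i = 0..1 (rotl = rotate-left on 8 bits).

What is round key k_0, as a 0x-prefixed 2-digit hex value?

K = 0xA0
k_0 = rotl(K, (1*0+7) mod 8) = rotl(K, 7) = 0x50

0x50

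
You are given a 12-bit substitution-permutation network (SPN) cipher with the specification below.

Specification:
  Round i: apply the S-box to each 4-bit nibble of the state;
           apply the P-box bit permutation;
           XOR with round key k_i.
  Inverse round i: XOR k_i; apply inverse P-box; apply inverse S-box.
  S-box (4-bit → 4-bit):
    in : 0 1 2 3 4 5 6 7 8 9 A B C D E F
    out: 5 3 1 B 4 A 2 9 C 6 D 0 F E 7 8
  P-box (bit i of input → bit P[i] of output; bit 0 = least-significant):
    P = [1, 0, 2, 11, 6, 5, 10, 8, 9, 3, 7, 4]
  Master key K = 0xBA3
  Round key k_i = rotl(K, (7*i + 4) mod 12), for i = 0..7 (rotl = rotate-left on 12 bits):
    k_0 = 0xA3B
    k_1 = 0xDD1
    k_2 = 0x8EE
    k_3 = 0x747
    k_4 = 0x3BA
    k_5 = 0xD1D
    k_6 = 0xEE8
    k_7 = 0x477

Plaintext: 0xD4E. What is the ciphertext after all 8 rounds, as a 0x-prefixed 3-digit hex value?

s_0 = plaintext = 0xD4E
s_1 = Round(s_0, k_0) = 0xEA4
s_2 = Round(s_1, k_1) = 0xA1D
s_3 = Round(s_2, k_2) = 0x21B
s_4 = Round(s_3, k_3) = 0x527
s_5 = Round(s_4, k_4) = 0xBE0
s_6 = Round(s_5, k_5) = 0x97B
s_7 = Round(s_6, k_6) = 0xF20
s_8 = Round(s_7, k_7) = 0x421

0x421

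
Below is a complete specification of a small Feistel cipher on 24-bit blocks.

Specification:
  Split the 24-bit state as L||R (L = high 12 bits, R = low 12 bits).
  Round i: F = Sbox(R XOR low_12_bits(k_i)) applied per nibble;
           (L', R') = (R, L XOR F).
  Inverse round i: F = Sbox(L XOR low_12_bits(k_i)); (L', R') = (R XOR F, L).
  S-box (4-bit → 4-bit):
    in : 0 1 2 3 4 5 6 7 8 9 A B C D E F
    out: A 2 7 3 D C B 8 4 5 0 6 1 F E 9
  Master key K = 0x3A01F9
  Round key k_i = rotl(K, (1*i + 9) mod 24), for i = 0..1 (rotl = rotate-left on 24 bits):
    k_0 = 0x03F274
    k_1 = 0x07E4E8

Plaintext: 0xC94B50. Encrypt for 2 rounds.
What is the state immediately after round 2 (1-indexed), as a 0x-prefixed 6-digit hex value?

0x9E94F2

s_0 = plaintext = 0xC94B50
s_1 = Round(s_0, k_0) = 0xB509E9
s_2 = Round(s_1, k_1) = 0x9E94F2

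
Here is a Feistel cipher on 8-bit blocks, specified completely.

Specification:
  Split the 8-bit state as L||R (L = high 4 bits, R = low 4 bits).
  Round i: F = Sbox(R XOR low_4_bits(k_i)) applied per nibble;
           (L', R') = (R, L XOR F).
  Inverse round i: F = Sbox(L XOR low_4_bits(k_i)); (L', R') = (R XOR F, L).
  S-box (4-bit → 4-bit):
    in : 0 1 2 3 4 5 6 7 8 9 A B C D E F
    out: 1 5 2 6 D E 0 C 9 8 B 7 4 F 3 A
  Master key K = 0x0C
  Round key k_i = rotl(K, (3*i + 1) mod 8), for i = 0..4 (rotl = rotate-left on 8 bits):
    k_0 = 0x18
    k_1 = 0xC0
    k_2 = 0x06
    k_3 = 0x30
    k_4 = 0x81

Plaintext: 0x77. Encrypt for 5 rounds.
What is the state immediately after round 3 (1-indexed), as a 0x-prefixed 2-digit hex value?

0x8E

s_0 = plaintext = 0x77
s_1 = Round(s_0, k_0) = 0x7D
s_2 = Round(s_1, k_1) = 0xD8
s_3 = Round(s_2, k_2) = 0x8E
s_4 = Round(s_3, k_3) = 0xEB
s_5 = Round(s_4, k_4) = 0xB5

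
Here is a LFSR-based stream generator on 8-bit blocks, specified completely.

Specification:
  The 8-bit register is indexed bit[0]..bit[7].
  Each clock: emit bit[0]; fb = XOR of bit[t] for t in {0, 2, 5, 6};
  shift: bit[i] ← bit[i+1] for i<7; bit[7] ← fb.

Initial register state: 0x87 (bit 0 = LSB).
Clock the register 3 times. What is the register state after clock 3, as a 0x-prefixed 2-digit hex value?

reg_0 = 0x87
clock 1: out=1, reg = 0x43
clock 2: out=1, reg = 0x21
clock 3: out=1, reg = 0x10

0x10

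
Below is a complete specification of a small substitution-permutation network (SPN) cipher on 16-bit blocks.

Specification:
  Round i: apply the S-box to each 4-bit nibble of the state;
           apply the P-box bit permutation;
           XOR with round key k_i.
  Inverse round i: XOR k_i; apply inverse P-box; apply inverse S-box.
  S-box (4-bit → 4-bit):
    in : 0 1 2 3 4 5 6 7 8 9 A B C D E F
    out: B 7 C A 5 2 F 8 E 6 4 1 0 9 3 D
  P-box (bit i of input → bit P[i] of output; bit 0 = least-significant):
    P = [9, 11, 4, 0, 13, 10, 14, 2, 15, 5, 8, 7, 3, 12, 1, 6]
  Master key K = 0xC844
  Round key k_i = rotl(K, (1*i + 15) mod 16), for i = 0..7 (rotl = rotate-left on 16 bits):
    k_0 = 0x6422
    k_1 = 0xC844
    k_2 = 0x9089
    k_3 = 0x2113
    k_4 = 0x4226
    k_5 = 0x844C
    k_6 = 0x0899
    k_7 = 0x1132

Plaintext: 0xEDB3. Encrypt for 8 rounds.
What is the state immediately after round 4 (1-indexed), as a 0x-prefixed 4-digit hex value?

0x2320

s_0 = plaintext = 0xEDB3
s_1 = Round(s_0, k_0) = 0xDCAB
s_2 = Round(s_1, k_1) = 0x8A0C
s_3 = Round(s_2, k_2) = 0xA5CF
s_4 = Round(s_3, k_3) = 0x2320
s_5 = Round(s_4, k_4) = 0x08C1
s_6 = Round(s_5, k_5) = 0x9FB4
s_7 = Round(s_6, k_6) = 0xBB0B
s_8 = Round(s_7, k_7) = 0xB73E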